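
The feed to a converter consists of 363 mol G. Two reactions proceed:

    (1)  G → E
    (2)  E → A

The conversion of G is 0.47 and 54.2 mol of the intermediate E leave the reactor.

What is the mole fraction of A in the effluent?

Conversion of G: G consumed = 1ξ₁ = 0.47 × 363 → ξ₁ = 170.6 mol.
E balance: n_E = 0 + 1ξ₁ − 1ξ₂ = 54.2 → ξ₂ = (1·170.6 − 54.2)/1 = 116.4 mol.
Outlet amounts (n = n₀ + Σ ν·ξ):
  G: 363 − 1(170.6) = 192.4
  E: 0 + 1(170.6) − 1(116.4) = 54.2
  A: 0 + 1(116.4) = 116.4
Total out = 363 mol; y_A = 116.4 / 363 = 0.3207.

0.321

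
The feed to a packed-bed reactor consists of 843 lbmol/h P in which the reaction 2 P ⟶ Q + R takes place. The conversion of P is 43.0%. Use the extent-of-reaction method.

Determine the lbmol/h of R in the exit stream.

181 lbmol/h

P reacted = 0.43 × 843 = 362.5 lbmol/h; ν_P = −2, so ξ = 362.5/2 = 181.2 lbmol/h.
Outlet amounts (n = n₀ + ν ξ):
  P: 843 − 2(181.2) = 480.5
  Q: 0 + 1(181.2) = 181.2
  R: 0 + 1(181.2) = 181.2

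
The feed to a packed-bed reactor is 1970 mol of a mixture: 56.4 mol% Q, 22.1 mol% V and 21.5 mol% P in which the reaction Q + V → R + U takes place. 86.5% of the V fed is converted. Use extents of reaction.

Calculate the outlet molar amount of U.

377 mol

V reacted = 0.865 × 435.4 = 376.6 mol; ν_V = −1, so ξ = 376.6/1 = 376.6 mol.
Outlet amounts (n = n₀ + ν ξ):
  Q: 1111 − 1(376.6) = 734.5
  V: 435.4 − 1(376.6) = 58.77
  R: 0 + 1(376.6) = 376.6
  U: 0 + 1(376.6) = 376.6
  P: 423.6 (inert)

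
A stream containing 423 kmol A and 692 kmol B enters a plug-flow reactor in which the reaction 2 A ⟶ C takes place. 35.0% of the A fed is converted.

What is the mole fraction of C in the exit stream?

A reacted = 0.35 × 423 = 148 kmol; ν_A = −2, so ξ = 148/2 = 74.02 kmol.
Outlet amounts (n = n₀ + ν ξ):
  A: 423 − 2(74.02) = 275
  C: 0 + 1(74.02) = 74.02
  B: 692 (inert)
Total out = 1041 kmol; y_C = 74.02 / 1041 = 0.07111.

0.0711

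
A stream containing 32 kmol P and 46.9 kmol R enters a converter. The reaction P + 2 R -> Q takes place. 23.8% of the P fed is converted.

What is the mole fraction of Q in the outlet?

0.12

P reacted = 0.238 × 32 = 7.616 kmol; ν_P = −1, so ξ = 7.616/1 = 7.616 kmol.
Outlet amounts (n = n₀ + ν ξ):
  P: 32 − 1(7.616) = 24.38
  R: 46.9 − 2(7.616) = 31.67
  Q: 0 + 1(7.616) = 7.616
Total out = 63.67 kmol; y_Q = 7.616 / 63.67 = 0.1196.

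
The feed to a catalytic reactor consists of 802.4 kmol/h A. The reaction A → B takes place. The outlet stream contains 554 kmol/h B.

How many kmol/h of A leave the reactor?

For B: n = n₀ + 1ξ → 554 = 0 + 1ξ, giving ξ = 554 kmol/h.
Outlet amounts (n = n₀ + ν ξ):
  A: 802.4 − 1(554) = 248.4
  B: 0 + 1(554) = 554

248 kmol/h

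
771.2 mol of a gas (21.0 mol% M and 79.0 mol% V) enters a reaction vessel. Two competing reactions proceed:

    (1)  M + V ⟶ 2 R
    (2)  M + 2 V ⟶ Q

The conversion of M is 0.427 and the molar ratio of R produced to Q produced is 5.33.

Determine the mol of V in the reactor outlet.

521 mol

Conversion of M: M consumed = 0.427 × 162 = 69.15 mol = 1ξ₁ + 1ξ₂.
Selectivity: 2ξ₁ / (1ξ₂) = 5.33 → ξ₁ = 2.665 ξ₂.
Substitute: (1·2.665 + 1) ξ₂ = 69.15 → ξ₂ = 18.87 mol, ξ₁ = 50.28 mol.
Outlet amounts (n = n₀ + Σ ν·ξ):
  M: 162 − 1(50.28) − 1(18.87) = 92.8
  V: 609.2 − 1(50.28) − 2(18.87) = 521.2
  R: 0 + 2(50.28) = 100.6
  Q: 0 + 1(18.87) = 18.87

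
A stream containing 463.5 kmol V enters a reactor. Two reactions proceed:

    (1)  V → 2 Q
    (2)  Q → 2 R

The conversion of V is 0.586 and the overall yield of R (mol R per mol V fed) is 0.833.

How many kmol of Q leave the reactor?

Conversion of V: V consumed = 1ξ₁ = 0.586 × 463.5 → ξ₁ = 271.6 kmol.
Yield of R: 2ξ₂ / 463.5 = 0.833 → ξ₂ = 193 kmol.
Outlet amounts (n = n₀ + Σ ν·ξ):
  V: 463.5 − 1(271.6) = 191.9
  Q: 0 + 2(271.6) − 1(193) = 350.2
  R: 0 + 2(193) = 386.1

350 kmol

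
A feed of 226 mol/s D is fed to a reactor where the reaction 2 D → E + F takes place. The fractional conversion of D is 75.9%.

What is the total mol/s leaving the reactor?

D reacted = 0.759 × 226 = 171.5 mol/s; ν_D = −2, so ξ = 171.5/2 = 85.77 mol/s.
Outlet amounts (n = n₀ + ν ξ):
  D: 226 − 2(85.77) = 54.47
  E: 0 + 1(85.77) = 85.77
  F: 0 + 1(85.77) = 85.77
Total out = 54.47 + 85.77 + 85.77 = 226 mol/s.

226 mol/s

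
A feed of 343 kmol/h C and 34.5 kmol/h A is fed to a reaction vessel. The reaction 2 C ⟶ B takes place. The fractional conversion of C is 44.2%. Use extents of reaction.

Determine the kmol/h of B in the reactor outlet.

C reacted = 0.442 × 343 = 151.6 kmol/h; ν_C = −2, so ξ = 151.6/2 = 75.8 kmol/h.
Outlet amounts (n = n₀ + ν ξ):
  C: 343 − 2(75.8) = 191.4
  B: 0 + 1(75.8) = 75.8
  A: 34.5 (inert)

75.8 kmol/h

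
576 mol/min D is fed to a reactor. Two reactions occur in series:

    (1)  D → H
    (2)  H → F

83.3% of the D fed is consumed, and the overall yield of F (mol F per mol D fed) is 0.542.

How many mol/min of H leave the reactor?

Conversion of D: D consumed = 1ξ₁ = 0.833 × 576 → ξ₁ = 479.8 mol/min.
Yield of F: 1ξ₂ / 576 = 0.542 → ξ₂ = 312.2 mol/min.
Outlet amounts (n = n₀ + Σ ν·ξ):
  D: 576 − 1(479.8) = 96.19
  H: 0 + 1(479.8) − 1(312.2) = 167.6
  F: 0 + 1(312.2) = 312.2

168 mol/min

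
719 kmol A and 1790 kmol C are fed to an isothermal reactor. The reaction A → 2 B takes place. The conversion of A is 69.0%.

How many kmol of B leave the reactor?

A reacted = 0.69 × 719 = 496.1 kmol; ν_A = −1, so ξ = 496.1/1 = 496.1 kmol.
Outlet amounts (n = n₀ + ν ξ):
  A: 719 − 1(496.1) = 222.9
  B: 0 + 2(496.1) = 992.2
  C: 1790 (inert)

992 kmol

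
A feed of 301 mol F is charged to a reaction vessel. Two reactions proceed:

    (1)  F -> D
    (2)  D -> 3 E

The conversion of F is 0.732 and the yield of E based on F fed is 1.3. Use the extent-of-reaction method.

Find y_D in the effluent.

0.16

Conversion of F: F consumed = 1ξ₁ = 0.732 × 301 → ξ₁ = 220.3 mol.
Yield of E: 3ξ₂ / 301 = 1.3 → ξ₂ = 130.4 mol.
Outlet amounts (n = n₀ + Σ ν·ξ):
  F: 301 − 1(220.3) = 80.67
  D: 0 + 1(220.3) − 1(130.4) = 89.9
  E: 0 + 3(130.4) = 391.3
Total out = 561.9 mol; y_D = 89.9 / 561.9 = 0.16.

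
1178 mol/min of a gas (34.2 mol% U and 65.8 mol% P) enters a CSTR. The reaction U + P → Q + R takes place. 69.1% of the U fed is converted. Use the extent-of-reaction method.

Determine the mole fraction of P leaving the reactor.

0.422

U reacted = 0.691 × 402.9 = 278.4 mol/min; ν_U = −1, so ξ = 278.4/1 = 278.4 mol/min.
Outlet amounts (n = n₀ + ν ξ):
  U: 402.9 − 1(278.4) = 124.5
  P: 775.1 − 1(278.4) = 496.7
  Q: 0 + 1(278.4) = 278.4
  R: 0 + 1(278.4) = 278.4
Total out = 1178 mol/min; y_P = 496.7 / 1178 = 0.4217.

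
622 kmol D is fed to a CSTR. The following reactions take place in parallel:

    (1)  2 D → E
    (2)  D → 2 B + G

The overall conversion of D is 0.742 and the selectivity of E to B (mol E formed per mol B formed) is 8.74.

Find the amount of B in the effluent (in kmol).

25.7 kmol

Conversion of D: D consumed = 0.742 × 622 = 461.5 kmol = 2ξ₁ + 1ξ₂.
Selectivity: 1ξ₁ / (2ξ₂) = 8.74 → ξ₁ = 17.48 ξ₂.
Substitute: (2·17.48 + 1) ξ₂ = 461.5 → ξ₂ = 12.83 kmol, ξ₁ = 224.3 kmol.
Outlet amounts (n = n₀ + Σ ν·ξ):
  D: 622 − 2(224.3) − 1(12.83) = 160.5
  E: 0 + 1(224.3) = 224.3
  B: 0 + 2(12.83) = 25.67
  G: 0 + 1(12.83) = 12.83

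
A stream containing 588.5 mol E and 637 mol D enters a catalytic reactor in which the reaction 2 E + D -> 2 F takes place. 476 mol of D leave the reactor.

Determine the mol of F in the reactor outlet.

322 mol

For D: n = n₀ − 1ξ → 476 = 637 − 1ξ, giving ξ = 161 mol.
Outlet amounts (n = n₀ + ν ξ):
  E: 588.5 − 2(161) = 266.5
  D: 637 − 1(161) = 476
  F: 0 + 2(161) = 322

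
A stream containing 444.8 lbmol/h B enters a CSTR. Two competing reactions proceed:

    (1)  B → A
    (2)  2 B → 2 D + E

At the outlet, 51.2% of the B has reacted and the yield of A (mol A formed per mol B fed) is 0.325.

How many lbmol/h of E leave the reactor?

41.6 lbmol/h

Yield of A: 1ξ₁ / 444.8 = 0.325 → ξ₁ = 144.6 lbmol/h.
Conversion of B: 1ξ₁ + 2ξ₂ = 0.512 × 444.8 = 227.7 → ξ₂ = 41.59 lbmol/h.
Outlet amounts (n = n₀ + Σ ν·ξ):
  B: 444.8 − 1(144.6) − 2(41.59) = 217.1
  A: 0 + 1(144.6) = 144.6
  D: 0 + 2(41.59) = 83.18
  E: 0 + 1(41.59) = 41.59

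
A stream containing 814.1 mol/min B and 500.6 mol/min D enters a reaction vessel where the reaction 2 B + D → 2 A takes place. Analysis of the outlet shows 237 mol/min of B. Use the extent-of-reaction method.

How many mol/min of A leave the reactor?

577 mol/min

For B: n = n₀ − 2ξ → 237 = 814.1 − 2ξ, giving ξ = 288.6 mol/min.
Outlet amounts (n = n₀ + ν ξ):
  B: 814.1 − 2(288.6) = 237
  D: 500.6 − 1(288.6) = 212.1
  A: 0 + 2(288.6) = 577.1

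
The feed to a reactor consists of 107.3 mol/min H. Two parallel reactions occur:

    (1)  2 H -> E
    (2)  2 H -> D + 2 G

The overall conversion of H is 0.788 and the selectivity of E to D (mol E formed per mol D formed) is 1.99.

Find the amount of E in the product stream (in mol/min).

Conversion of H: H consumed = 0.788 × 107.3 = 84.55 mol/min = 2ξ₁ + 2ξ₂.
Selectivity: 1ξ₁ / (1ξ₂) = 1.99 → ξ₁ = 1.99 ξ₂.
Substitute: (2·1.99 + 2) ξ₂ = 84.55 → ξ₂ = 14.14 mol/min, ξ₁ = 28.14 mol/min.
Outlet amounts (n = n₀ + Σ ν·ξ):
  H: 107.3 − 2(28.14) − 2(14.14) = 22.75
  E: 0 + 1(28.14) = 28.14
  D: 0 + 1(14.14) = 14.14
  G: 0 + 2(14.14) = 28.28

28.1 mol/min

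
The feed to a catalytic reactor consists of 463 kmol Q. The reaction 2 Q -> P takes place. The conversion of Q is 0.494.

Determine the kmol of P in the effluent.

114 kmol

Q reacted = 0.494 × 463 = 228.7 kmol; ν_Q = −2, so ξ = 228.7/2 = 114.4 kmol.
Outlet amounts (n = n₀ + ν ξ):
  Q: 463 − 2(114.4) = 234.3
  P: 0 + 1(114.4) = 114.4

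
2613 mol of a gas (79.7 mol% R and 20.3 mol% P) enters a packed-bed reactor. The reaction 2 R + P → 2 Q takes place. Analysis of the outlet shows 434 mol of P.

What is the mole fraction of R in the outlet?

For P: n = n₀ − 1ξ → 434 = 530.4 − 1ξ, giving ξ = 96.44 mol.
Outlet amounts (n = n₀ + ν ξ):
  R: 2083 − 2(96.44) = 1890
  P: 530.4 − 1(96.44) = 434
  Q: 0 + 2(96.44) = 192.9
Total out = 2517 mol; y_R = 1890 / 2517 = 0.7509.

0.751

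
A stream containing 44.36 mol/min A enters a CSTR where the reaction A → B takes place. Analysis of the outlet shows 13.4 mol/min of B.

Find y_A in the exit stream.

0.698

For B: n = n₀ + 1ξ → 13.4 = 0 + 1ξ, giving ξ = 13.4 mol/min.
Outlet amounts (n = n₀ + ν ξ):
  A: 44.36 − 1(13.4) = 30.96
  B: 0 + 1(13.4) = 13.4
Total out = 44.36 mol/min; y_A = 30.96 / 44.36 = 0.6979.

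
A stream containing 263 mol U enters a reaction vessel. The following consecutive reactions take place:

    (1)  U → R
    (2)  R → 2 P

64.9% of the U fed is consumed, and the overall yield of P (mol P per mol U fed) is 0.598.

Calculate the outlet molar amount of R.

Conversion of U: U consumed = 1ξ₁ = 0.649 × 263 → ξ₁ = 170.7 mol.
Yield of P: 2ξ₂ / 263 = 0.598 → ξ₂ = 78.64 mol.
Outlet amounts (n = n₀ + Σ ν·ξ):
  U: 263 − 1(170.7) = 92.31
  R: 0 + 1(170.7) − 1(78.64) = 92.05
  P: 0 + 2(78.64) = 157.3

92.1 mol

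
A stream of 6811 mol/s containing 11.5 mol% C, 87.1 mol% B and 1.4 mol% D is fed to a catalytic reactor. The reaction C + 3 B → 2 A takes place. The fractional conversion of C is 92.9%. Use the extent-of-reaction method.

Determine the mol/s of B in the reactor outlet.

C reacted = 0.929 × 783.3 = 727.7 mol/s; ν_C = −1, so ξ = 727.7/1 = 727.7 mol/s.
Outlet amounts (n = n₀ + ν ξ):
  C: 783.3 − 1(727.7) = 55.61
  B: 5932 − 3(727.7) = 3749
  A: 0 + 2(727.7) = 1455
  D: 95.35 (inert)

3750 mol/s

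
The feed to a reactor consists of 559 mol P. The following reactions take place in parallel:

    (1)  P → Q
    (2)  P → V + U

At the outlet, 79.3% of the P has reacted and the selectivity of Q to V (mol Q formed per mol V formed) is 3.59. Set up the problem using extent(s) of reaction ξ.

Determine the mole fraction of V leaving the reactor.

Conversion of P: P consumed = 0.793 × 559 = 443.3 mol = 1ξ₁ + 1ξ₂.
Selectivity: 1ξ₁ / (1ξ₂) = 3.59 → ξ₁ = 3.59 ξ₂.
Substitute: (1·3.59 + 1) ξ₂ = 443.3 → ξ₂ = 96.58 mol, ξ₁ = 346.7 mol.
Outlet amounts (n = n₀ + Σ ν·ξ):
  P: 559 − 1(346.7) − 1(96.58) = 115.7
  Q: 0 + 1(346.7) = 346.7
  V: 0 + 1(96.58) = 96.58
  U: 0 + 1(96.58) = 96.58
Total out = 655.6 mol; y_V = 96.58 / 655.6 = 0.1473.

0.147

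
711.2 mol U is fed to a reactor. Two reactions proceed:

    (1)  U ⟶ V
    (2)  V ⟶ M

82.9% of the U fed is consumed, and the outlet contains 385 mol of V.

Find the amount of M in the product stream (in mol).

205 mol

Conversion of U: U consumed = 1ξ₁ = 0.829 × 711.2 → ξ₁ = 589.6 mol.
V balance: n_V = 0 + 1ξ₁ − 1ξ₂ = 385 → ξ₂ = (1·589.6 − 385)/1 = 204.6 mol.
Outlet amounts (n = n₀ + Σ ν·ξ):
  U: 711.2 − 1(589.6) = 121.6
  V: 0 + 1(589.6) − 1(204.6) = 385
  M: 0 + 1(204.6) = 204.6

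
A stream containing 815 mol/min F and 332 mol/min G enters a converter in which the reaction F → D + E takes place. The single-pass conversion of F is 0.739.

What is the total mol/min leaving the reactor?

F reacted = 0.739 × 815 = 602.3 mol/min; ν_F = −1, so ξ = 602.3/1 = 602.3 mol/min.
Outlet amounts (n = n₀ + ν ξ):
  F: 815 − 1(602.3) = 212.7
  D: 0 + 1(602.3) = 602.3
  E: 0 + 1(602.3) = 602.3
  G: 332 (inert)
Total out = 212.7 + 602.3 + 602.3 + 332 = 1749 mol/min.

1750 mol/min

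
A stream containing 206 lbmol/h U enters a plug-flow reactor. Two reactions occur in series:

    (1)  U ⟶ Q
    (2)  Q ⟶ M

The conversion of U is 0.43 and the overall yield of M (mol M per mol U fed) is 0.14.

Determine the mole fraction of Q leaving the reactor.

0.29

Conversion of U: U consumed = 1ξ₁ = 0.43 × 206 → ξ₁ = 88.58 lbmol/h.
Yield of M: 1ξ₂ / 206 = 0.14 → ξ₂ = 28.84 lbmol/h.
Outlet amounts (n = n₀ + Σ ν·ξ):
  U: 206 − 1(88.58) = 117.4
  Q: 0 + 1(88.58) − 1(28.84) = 59.74
  M: 0 + 1(28.84) = 28.84
Total out = 206 lbmol/h; y_Q = 59.74 / 206 = 0.29.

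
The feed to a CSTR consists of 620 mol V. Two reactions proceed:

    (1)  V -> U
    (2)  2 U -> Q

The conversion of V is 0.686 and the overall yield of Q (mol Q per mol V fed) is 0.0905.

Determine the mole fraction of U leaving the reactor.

Conversion of V: V consumed = 1ξ₁ = 0.686 × 620 → ξ₁ = 425.3 mol.
Yield of Q: 1ξ₂ / 620 = 0.0905 → ξ₂ = 56.11 mol.
Outlet amounts (n = n₀ + Σ ν·ξ):
  V: 620 − 1(425.3) = 194.7
  U: 0 + 1(425.3) − 2(56.11) = 313.1
  Q: 0 + 1(56.11) = 56.11
Total out = 563.9 mol; y_U = 313.1 / 563.9 = 0.5553.

0.555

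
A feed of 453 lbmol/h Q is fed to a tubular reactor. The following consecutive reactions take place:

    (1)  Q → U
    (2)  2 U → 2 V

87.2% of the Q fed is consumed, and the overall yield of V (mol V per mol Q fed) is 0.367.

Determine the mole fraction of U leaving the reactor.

0.505

Conversion of Q: Q consumed = 1ξ₁ = 0.872 × 453 → ξ₁ = 395 lbmol/h.
Yield of V: 2ξ₂ / 453 = 0.367 → ξ₂ = 83.13 lbmol/h.
Outlet amounts (n = n₀ + Σ ν·ξ):
  Q: 453 − 1(395) = 57.98
  U: 0 + 1(395) − 2(83.13) = 228.8
  V: 0 + 2(83.13) = 166.3
Total out = 453 lbmol/h; y_U = 228.8 / 453 = 0.505.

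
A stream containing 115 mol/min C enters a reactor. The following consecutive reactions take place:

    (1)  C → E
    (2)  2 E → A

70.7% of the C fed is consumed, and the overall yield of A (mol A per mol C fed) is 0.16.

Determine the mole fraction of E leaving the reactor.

0.461

Conversion of C: C consumed = 1ξ₁ = 0.707 × 115 → ξ₁ = 81.3 mol/min.
Yield of A: 1ξ₂ / 115 = 0.16 → ξ₂ = 18.4 mol/min.
Outlet amounts (n = n₀ + Σ ν·ξ):
  C: 115 − 1(81.3) = 33.7
  E: 0 + 1(81.3) − 2(18.4) = 44.5
  A: 0 + 1(18.4) = 18.4
Total out = 96.6 mol/min; y_E = 44.5 / 96.6 = 0.4607.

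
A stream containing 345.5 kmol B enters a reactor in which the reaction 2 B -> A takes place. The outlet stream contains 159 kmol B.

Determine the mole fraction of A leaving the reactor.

For B: n = n₀ − 2ξ → 159 = 345.5 − 2ξ, giving ξ = 93.25 kmol.
Outlet amounts (n = n₀ + ν ξ):
  B: 345.5 − 2(93.25) = 159
  A: 0 + 1(93.25) = 93.25
Total out = 252.2 kmol; y_A = 93.25 / 252.2 = 0.3697.

0.37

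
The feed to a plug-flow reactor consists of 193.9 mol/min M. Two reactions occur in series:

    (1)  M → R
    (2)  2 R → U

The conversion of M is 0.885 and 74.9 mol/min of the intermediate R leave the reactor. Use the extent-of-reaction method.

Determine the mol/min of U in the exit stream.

48.4 mol/min

Conversion of M: M consumed = 1ξ₁ = 0.885 × 193.9 → ξ₁ = 171.6 mol/min.
R balance: n_R = 0 + 1ξ₁ − 2ξ₂ = 74.9 → ξ₂ = (1·171.6 − 74.9)/2 = 48.35 mol/min.
Outlet amounts (n = n₀ + Σ ν·ξ):
  M: 193.9 − 1(171.6) = 22.3
  R: 0 + 1(171.6) − 2(48.35) = 74.9
  U: 0 + 1(48.35) = 48.35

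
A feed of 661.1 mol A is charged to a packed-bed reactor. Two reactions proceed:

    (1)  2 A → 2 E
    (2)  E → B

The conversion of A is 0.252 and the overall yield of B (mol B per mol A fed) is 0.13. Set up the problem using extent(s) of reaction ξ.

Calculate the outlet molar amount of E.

Conversion of A: A consumed = 2ξ₁ = 0.252 × 661.1 → ξ₁ = 83.3 mol.
Yield of B: 1ξ₂ / 661.1 = 0.13 → ξ₂ = 85.94 mol.
Outlet amounts (n = n₀ + Σ ν·ξ):
  A: 661.1 − 2(83.3) = 494.5
  E: 0 + 2(83.3) − 1(85.94) = 80.65
  B: 0 + 1(85.94) = 85.94

80.7 mol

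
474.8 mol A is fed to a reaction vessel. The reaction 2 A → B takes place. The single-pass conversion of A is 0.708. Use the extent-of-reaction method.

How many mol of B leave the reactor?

A reacted = 0.708 × 474.8 = 336.2 mol; ν_A = −2, so ξ = 336.2/2 = 168.1 mol.
Outlet amounts (n = n₀ + ν ξ):
  A: 474.8 − 2(168.1) = 138.6
  B: 0 + 1(168.1) = 168.1

168 mol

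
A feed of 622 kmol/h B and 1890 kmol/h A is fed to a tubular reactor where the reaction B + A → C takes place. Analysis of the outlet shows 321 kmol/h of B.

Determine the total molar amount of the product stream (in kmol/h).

2210 kmol/h

For B: n = n₀ − 1ξ → 321 = 622 − 1ξ, giving ξ = 301 kmol/h.
Outlet amounts (n = n₀ + ν ξ):
  B: 622 − 1(301) = 321
  A: 1890 − 1(301) = 1589
  C: 0 + 1(301) = 301
Total out = 321 + 1589 + 301 = 2211 kmol/h.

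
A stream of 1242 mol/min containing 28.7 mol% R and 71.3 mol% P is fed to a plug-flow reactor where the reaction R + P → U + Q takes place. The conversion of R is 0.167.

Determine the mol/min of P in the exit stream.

R reacted = 0.167 × 356.5 = 59.53 mol/min; ν_R = −1, so ξ = 59.53/1 = 59.53 mol/min.
Outlet amounts (n = n₀ + ν ξ):
  R: 356.5 − 1(59.53) = 296.9
  P: 885.5 − 1(59.53) = 826
  U: 0 + 1(59.53) = 59.53
  Q: 0 + 1(59.53) = 59.53

826 mol/min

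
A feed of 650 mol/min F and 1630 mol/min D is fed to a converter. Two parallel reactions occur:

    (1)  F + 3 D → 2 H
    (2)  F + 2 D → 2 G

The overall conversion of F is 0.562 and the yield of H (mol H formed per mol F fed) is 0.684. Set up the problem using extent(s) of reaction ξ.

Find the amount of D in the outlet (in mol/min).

677 mol/min

Yield of H: 2ξ₁ / 650 = 0.684 → ξ₁ = 222.3 mol/min.
Conversion of F: 1ξ₁ + 1ξ₂ = 0.562 × 650 = 365.3 → ξ₂ = 143 mol/min.
Outlet amounts (n = n₀ + Σ ν·ξ):
  F: 650 − 1(222.3) − 1(143) = 284.7
  D: 1630 − 3(222.3) − 2(143) = 677.1
  H: 0 + 2(222.3) = 444.6
  G: 0 + 2(143) = 286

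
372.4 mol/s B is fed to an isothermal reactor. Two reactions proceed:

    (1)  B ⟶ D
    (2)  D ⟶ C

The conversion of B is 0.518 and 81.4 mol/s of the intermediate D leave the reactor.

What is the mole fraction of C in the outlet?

Conversion of B: B consumed = 1ξ₁ = 0.518 × 372.4 → ξ₁ = 192.9 mol/s.
D balance: n_D = 0 + 1ξ₁ − 1ξ₂ = 81.4 → ξ₂ = (1·192.9 − 81.4)/1 = 111.5 mol/s.
Outlet amounts (n = n₀ + Σ ν·ξ):
  B: 372.4 − 1(192.9) = 179.5
  D: 0 + 1(192.9) − 1(111.5) = 81.4
  C: 0 + 1(111.5) = 111.5
Total out = 372.4 mol/s; y_C = 111.5 / 372.4 = 0.2994.

0.299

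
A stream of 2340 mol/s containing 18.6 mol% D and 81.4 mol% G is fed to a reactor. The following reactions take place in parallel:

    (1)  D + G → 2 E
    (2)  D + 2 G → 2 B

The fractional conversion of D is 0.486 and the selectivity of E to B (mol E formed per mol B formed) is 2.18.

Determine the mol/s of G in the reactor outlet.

Conversion of D: D consumed = 0.486 × 435.2 = 211.5 mol/s = 1ξ₁ + 1ξ₂.
Selectivity: 2ξ₁ / (2ξ₂) = 2.18 → ξ₁ = 2.18 ξ₂.
Substitute: (1·2.18 + 1) ξ₂ = 211.5 → ξ₂ = 66.52 mol/s, ξ₁ = 145 mol/s.
Outlet amounts (n = n₀ + Σ ν·ξ):
  D: 435.2 − 1(145) − 1(66.52) = 223.7
  G: 1905 − 1(145) − 2(66.52) = 1627
  E: 0 + 2(145) = 290
  B: 0 + 2(66.52) = 133

1630 mol/s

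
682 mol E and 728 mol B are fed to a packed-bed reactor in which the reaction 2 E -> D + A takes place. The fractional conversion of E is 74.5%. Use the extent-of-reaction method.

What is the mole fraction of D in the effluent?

E reacted = 0.745 × 682 = 508.1 mol; ν_E = −2, so ξ = 508.1/2 = 254 mol.
Outlet amounts (n = n₀ + ν ξ):
  E: 682 − 2(254) = 173.9
  D: 0 + 1(254) = 254
  A: 0 + 1(254) = 254
  B: 728 (inert)
Total out = 1410 mol; y_D = 254 / 1410 = 0.1802.

0.18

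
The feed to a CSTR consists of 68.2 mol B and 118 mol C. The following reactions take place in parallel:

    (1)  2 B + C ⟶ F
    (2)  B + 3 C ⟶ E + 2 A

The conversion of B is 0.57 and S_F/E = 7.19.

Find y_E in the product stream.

0.0172

Conversion of B: B consumed = 0.57 × 68.2 = 38.87 mol = 2ξ₁ + 1ξ₂.
Selectivity: 1ξ₁ / (1ξ₂) = 7.19 → ξ₁ = 7.19 ξ₂.
Substitute: (2·7.19 + 1) ξ₂ = 38.87 → ξ₂ = 2.528 mol, ξ₁ = 18.17 mol.
Outlet amounts (n = n₀ + Σ ν·ξ):
  B: 68.2 − 2(18.17) − 1(2.528) = 29.33
  C: 118 − 1(18.17) − 3(2.528) = 92.24
  F: 0 + 1(18.17) = 18.17
  E: 0 + 1(2.528) = 2.528
  A: 0 + 2(2.528) = 5.055
Total out = 147.3 mol; y_E = 2.528 / 147.3 = 0.01716.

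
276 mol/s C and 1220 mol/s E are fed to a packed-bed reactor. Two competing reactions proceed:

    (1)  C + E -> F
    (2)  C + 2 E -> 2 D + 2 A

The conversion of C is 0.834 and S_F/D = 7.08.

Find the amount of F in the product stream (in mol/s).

Conversion of C: C consumed = 0.834 × 276 = 230.2 mol/s = 1ξ₁ + 1ξ₂.
Selectivity: 1ξ₁ / (2ξ₂) = 7.08 → ξ₁ = 14.16 ξ₂.
Substitute: (1·14.16 + 1) ξ₂ = 230.2 → ξ₂ = 15.18 mol/s, ξ₁ = 215 mol/s.
Outlet amounts (n = n₀ + Σ ν·ξ):
  C: 276 − 1(215) − 1(15.18) = 45.82
  E: 1220 − 1(215) − 2(15.18) = 974.6
  F: 0 + 1(215) = 215
  D: 0 + 2(15.18) = 30.37
  A: 0 + 2(15.18) = 30.37

215 mol/s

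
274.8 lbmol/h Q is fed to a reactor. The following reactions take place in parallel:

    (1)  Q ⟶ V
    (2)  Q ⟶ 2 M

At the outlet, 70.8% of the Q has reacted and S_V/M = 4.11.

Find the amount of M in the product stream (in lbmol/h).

42.2 lbmol/h

Conversion of Q: Q consumed = 0.708 × 274.8 = 194.6 lbmol/h = 1ξ₁ + 1ξ₂.
Selectivity: 1ξ₁ / (2ξ₂) = 4.11 → ξ₁ = 8.22 ξ₂.
Substitute: (1·8.22 + 1) ξ₂ = 194.6 → ξ₂ = 21.1 lbmol/h, ξ₁ = 173.5 lbmol/h.
Outlet amounts (n = n₀ + Σ ν·ξ):
  Q: 274.8 − 1(173.5) − 1(21.1) = 80.24
  V: 0 + 1(173.5) = 173.5
  M: 0 + 2(21.1) = 42.2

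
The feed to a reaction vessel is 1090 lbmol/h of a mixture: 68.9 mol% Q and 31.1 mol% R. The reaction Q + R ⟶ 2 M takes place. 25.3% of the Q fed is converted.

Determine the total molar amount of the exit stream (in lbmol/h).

Q reacted = 0.253 × 751 = 190 lbmol/h; ν_Q = −1, so ξ = 190/1 = 190 lbmol/h.
Outlet amounts (n = n₀ + ν ξ):
  Q: 751 − 1(190) = 561
  R: 339 − 1(190) = 149
  M: 0 + 2(190) = 380
Total out = 561 + 149 + 380 = 1090 lbmol/h.

1090 lbmol/h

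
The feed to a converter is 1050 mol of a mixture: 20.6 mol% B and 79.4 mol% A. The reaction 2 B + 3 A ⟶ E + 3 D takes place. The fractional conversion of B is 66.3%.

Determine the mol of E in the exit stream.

B reacted = 0.663 × 216.3 = 143.4 mol; ν_B = −2, so ξ = 143.4/2 = 71.7 mol.
Outlet amounts (n = n₀ + ν ξ):
  B: 216.3 − 2(71.7) = 72.89
  A: 833.7 − 3(71.7) = 618.6
  E: 0 + 1(71.7) = 71.7
  D: 0 + 3(71.7) = 215.1

71.7 mol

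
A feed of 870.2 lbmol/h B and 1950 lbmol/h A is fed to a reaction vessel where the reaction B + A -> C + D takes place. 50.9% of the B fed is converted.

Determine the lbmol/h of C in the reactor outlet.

B reacted = 0.509 × 870.2 = 442.9 lbmol/h; ν_B = −1, so ξ = 442.9/1 = 442.9 lbmol/h.
Outlet amounts (n = n₀ + ν ξ):
  B: 870.2 − 1(442.9) = 427.3
  A: 1950 − 1(442.9) = 1507
  C: 0 + 1(442.9) = 442.9
  D: 0 + 1(442.9) = 442.9

443 lbmol/h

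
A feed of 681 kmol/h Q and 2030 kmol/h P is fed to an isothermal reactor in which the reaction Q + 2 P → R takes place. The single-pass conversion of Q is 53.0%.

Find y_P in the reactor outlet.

Q reacted = 0.53 × 681 = 360.9 kmol/h; ν_Q = −1, so ξ = 360.9/1 = 360.9 kmol/h.
Outlet amounts (n = n₀ + ν ξ):
  Q: 681 − 1(360.9) = 320.1
  P: 2030 − 2(360.9) = 1308
  R: 0 + 1(360.9) = 360.9
Total out = 1989 kmol/h; y_P = 1308 / 1989 = 0.6576.

0.658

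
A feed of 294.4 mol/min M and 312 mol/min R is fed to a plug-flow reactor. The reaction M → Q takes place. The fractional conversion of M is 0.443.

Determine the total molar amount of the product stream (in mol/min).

606 mol/min

M reacted = 0.443 × 294.4 = 130.4 mol/min; ν_M = −1, so ξ = 130.4/1 = 130.4 mol/min.
Outlet amounts (n = n₀ + ν ξ):
  M: 294.4 − 1(130.4) = 164
  Q: 0 + 1(130.4) = 130.4
  R: 312 (inert)
Total out = 164 + 130.4 + 312 = 606.4 mol/min.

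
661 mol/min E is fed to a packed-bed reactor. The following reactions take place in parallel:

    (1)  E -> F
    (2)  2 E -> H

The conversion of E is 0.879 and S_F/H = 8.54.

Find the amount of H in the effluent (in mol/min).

55.1 mol/min

Conversion of E: E consumed = 0.879 × 661 = 581 mol/min = 1ξ₁ + 2ξ₂.
Selectivity: 1ξ₁ / (1ξ₂) = 8.54 → ξ₁ = 8.54 ξ₂.
Substitute: (1·8.54 + 2) ξ₂ = 581 → ξ₂ = 55.13 mol/min, ξ₁ = 470.8 mol/min.
Outlet amounts (n = n₀ + Σ ν·ξ):
  E: 661 − 1(470.8) − 2(55.13) = 79.98
  F: 0 + 1(470.8) = 470.8
  H: 0 + 1(55.13) = 55.13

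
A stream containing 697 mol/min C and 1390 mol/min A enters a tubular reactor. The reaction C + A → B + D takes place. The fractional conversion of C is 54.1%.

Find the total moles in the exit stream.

2090 mol/min

C reacted = 0.541 × 697 = 377.1 mol/min; ν_C = −1, so ξ = 377.1/1 = 377.1 mol/min.
Outlet amounts (n = n₀ + ν ξ):
  C: 697 − 1(377.1) = 319.9
  A: 1390 − 1(377.1) = 1013
  B: 0 + 1(377.1) = 377.1
  D: 0 + 1(377.1) = 377.1
Total out = 319.9 + 1013 + 377.1 + 377.1 = 2087 mol/min.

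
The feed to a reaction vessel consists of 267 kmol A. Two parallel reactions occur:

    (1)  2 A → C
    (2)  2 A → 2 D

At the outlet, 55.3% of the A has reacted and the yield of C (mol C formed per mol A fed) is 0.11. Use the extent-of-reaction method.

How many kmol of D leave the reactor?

88.9 kmol

Yield of C: 1ξ₁ / 267 = 0.11 → ξ₁ = 29.37 kmol.
Conversion of A: 2ξ₁ + 2ξ₂ = 0.553 × 267 = 147.7 → ξ₂ = 44.46 kmol.
Outlet amounts (n = n₀ + Σ ν·ξ):
  A: 267 − 2(29.37) − 2(44.46) = 119.3
  C: 0 + 1(29.37) = 29.37
  D: 0 + 2(44.46) = 88.91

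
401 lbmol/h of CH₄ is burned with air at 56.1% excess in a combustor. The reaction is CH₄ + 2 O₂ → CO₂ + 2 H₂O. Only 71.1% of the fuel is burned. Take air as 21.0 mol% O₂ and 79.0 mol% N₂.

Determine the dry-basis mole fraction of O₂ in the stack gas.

0.118

Stoichiometric O₂ = 2 × 401 = 802 lbmol/h; O₂ fed = 802 × 1.561 = 1252 lbmol/h.
N₂ fed = 1252 × 79/21 = 4710 lbmol/h.
Fuel reacted = 0.711 × 401 → ξ = 285.1 lbmol/h.
Outlet (n = n₀ + ν ξ):
  CH₄: 401 − 1(285.1) = 115.9
  O₂: 1252 − 2(285.1) = 681.7
  N₂: 4710 (inert)
  CO₂: 0 + 1(285.1) = 285.1
  H₂O: 0 + 2(285.1) = 570.2
Dry total = 5792 lbmol/h; y_O₂ (dry) = 681.7 / 5792 = 0.1177.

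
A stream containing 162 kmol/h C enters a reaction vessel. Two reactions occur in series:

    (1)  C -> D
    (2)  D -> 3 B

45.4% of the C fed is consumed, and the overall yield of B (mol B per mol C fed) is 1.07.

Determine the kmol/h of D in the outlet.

Conversion of C: C consumed = 1ξ₁ = 0.454 × 162 → ξ₁ = 73.55 kmol/h.
Yield of B: 3ξ₂ / 162 = 1.07 → ξ₂ = 57.78 kmol/h.
Outlet amounts (n = n₀ + Σ ν·ξ):
  C: 162 − 1(73.55) = 88.45
  D: 0 + 1(73.55) − 1(57.78) = 15.77
  B: 0 + 3(57.78) = 173.3

15.8 kmol/h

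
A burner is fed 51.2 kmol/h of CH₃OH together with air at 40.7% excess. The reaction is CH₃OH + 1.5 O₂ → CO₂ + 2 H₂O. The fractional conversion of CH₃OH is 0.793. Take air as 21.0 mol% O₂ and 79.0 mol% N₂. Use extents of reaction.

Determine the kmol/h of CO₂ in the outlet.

Stoichiometric O₂ = 1.5 × 51.2 = 76.8 kmol/h; O₂ fed = 76.8 × 1.407 = 108.1 kmol/h.
N₂ fed = 108.1 × 79/21 = 406.5 kmol/h.
Fuel reacted = 0.793 × 51.2 → ξ = 40.6 kmol/h.
Outlet (n = n₀ + ν ξ):
  CH₃OH: 51.2 − 1(40.6) = 10.6
  O₂: 108.1 − 1.5(40.6) = 47.16
  N₂: 406.5 (inert)
  CO₂: 0 + 1(40.6) = 40.6
  H₂O: 0 + 2(40.6) = 81.2

40.6 kmol/h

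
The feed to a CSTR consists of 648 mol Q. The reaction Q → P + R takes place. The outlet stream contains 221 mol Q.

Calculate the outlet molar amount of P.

For Q: n = n₀ − 1ξ → 221 = 648 − 1ξ, giving ξ = 427 mol.
Outlet amounts (n = n₀ + ν ξ):
  Q: 648 − 1(427) = 221
  P: 0 + 1(427) = 427
  R: 0 + 1(427) = 427

427 mol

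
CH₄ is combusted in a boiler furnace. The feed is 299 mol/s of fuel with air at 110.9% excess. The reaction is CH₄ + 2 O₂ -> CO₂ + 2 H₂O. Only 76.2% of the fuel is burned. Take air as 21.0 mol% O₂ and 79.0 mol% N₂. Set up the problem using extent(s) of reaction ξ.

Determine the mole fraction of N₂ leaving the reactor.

0.753

Stoichiometric O₂ = 2 × 299 = 598 mol/s; O₂ fed = 598 × 2.109 = 1261 mol/s.
N₂ fed = 1261 × 79/21 = 4744 mol/s.
Fuel reacted = 0.762 × 299 → ξ = 227.8 mol/s.
Outlet (n = n₀ + ν ξ):
  CH₄: 299 − 1(227.8) = 71.16
  O₂: 1261 − 2(227.8) = 805.5
  N₂: 4744 (inert)
  CO₂: 0 + 1(227.8) = 227.8
  H₂O: 0 + 2(227.8) = 455.7
Total out = 6305 mol/s; y_N₂ = 4744 / 6305 = 0.7525.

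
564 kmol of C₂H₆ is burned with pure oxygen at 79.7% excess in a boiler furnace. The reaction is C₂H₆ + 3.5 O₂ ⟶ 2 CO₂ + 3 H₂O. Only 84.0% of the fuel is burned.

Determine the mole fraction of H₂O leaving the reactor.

0.327

Stoichiometric O₂ = 3.5 × 564 = 1974 kmol; O₂ fed = 1974 × 1.797 = 3547 kmol.
Fuel reacted = 0.84 × 564 → ξ = 473.8 kmol.
Outlet (n = n₀ + ν ξ):
  C₂H₆: 564 − 1(473.8) = 90.24
  O₂: 3547 − 3.5(473.8) = 1889
  CO₂: 0 + 2(473.8) = 947.5
  H₂O: 0 + 3(473.8) = 1421
Total out = 4348 kmol; y_H₂O = 1421 / 4348 = 0.3269.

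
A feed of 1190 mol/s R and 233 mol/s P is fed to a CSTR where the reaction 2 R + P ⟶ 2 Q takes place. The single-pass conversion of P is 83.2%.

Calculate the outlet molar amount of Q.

388 mol/s

P reacted = 0.832 × 233 = 193.9 mol/s; ν_P = −1, so ξ = 193.9/1 = 193.9 mol/s.
Outlet amounts (n = n₀ + ν ξ):
  R: 1190 − 2(193.9) = 802.3
  P: 233 − 1(193.9) = 39.14
  Q: 0 + 2(193.9) = 387.7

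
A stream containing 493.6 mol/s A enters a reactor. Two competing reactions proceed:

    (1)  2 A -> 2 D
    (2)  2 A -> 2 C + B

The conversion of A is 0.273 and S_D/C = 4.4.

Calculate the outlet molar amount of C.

25 mol/s

Conversion of A: A consumed = 0.273 × 493.6 = 134.8 mol/s = 2ξ₁ + 2ξ₂.
Selectivity: 2ξ₁ / (2ξ₂) = 4.4 → ξ₁ = 4.4 ξ₂.
Substitute: (2·4.4 + 2) ξ₂ = 134.8 → ξ₂ = 12.48 mol/s, ξ₁ = 54.9 mol/s.
Outlet amounts (n = n₀ + Σ ν·ξ):
  A: 493.6 − 2(54.9) − 2(12.48) = 358.8
  D: 0 + 2(54.9) = 109.8
  C: 0 + 2(12.48) = 24.95
  B: 0 + 1(12.48) = 12.48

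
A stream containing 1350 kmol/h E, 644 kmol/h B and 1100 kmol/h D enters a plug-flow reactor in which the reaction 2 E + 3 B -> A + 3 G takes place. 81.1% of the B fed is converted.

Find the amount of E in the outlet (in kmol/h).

B reacted = 0.811 × 644 = 522.3 kmol/h; ν_B = −3, so ξ = 522.3/3 = 174.1 kmol/h.
Outlet amounts (n = n₀ + ν ξ):
  E: 1350 − 2(174.1) = 1002
  B: 644 − 3(174.1) = 121.7
  A: 0 + 1(174.1) = 174.1
  G: 0 + 3(174.1) = 522.3
  D: 1100 (inert)

1000 kmol/h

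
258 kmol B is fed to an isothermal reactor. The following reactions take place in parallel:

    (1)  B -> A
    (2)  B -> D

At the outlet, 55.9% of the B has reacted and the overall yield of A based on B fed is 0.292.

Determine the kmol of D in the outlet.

Yield of A: 1ξ₁ / 258 = 0.292 → ξ₁ = 75.34 kmol.
Conversion of B: 1ξ₁ + 1ξ₂ = 0.559 × 258 = 144.2 → ξ₂ = 68.89 kmol.
Outlet amounts (n = n₀ + Σ ν·ξ):
  B: 258 − 1(75.34) − 1(68.89) = 113.8
  A: 0 + 1(75.34) = 75.34
  D: 0 + 1(68.89) = 68.89

68.9 kmol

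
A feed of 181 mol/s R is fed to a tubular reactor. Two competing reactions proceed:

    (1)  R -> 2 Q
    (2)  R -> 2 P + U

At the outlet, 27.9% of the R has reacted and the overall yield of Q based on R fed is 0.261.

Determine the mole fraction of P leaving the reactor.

0.208

Yield of Q: 2ξ₁ / 181 = 0.261 → ξ₁ = 23.62 mol/s.
Conversion of R: 1ξ₁ + 1ξ₂ = 0.279 × 181 = 50.5 → ξ₂ = 26.88 mol/s.
Outlet amounts (n = n₀ + Σ ν·ξ):
  R: 181 − 1(23.62) − 1(26.88) = 130.5
  Q: 0 + 2(23.62) = 47.24
  P: 0 + 2(26.88) = 53.76
  U: 0 + 1(26.88) = 26.88
Total out = 258.4 mol/s; y_P = 53.76 / 258.4 = 0.2081.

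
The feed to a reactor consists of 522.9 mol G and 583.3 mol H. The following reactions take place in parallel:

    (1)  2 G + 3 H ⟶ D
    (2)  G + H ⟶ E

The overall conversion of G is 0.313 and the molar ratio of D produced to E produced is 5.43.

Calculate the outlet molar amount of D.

Conversion of G: G consumed = 0.313 × 522.9 = 163.7 mol = 2ξ₁ + 1ξ₂.
Selectivity: 1ξ₁ / (1ξ₂) = 5.43 → ξ₁ = 5.43 ξ₂.
Substitute: (2·5.43 + 1) ξ₂ = 163.7 → ξ₂ = 13.8 mol, ξ₁ = 74.93 mol.
Outlet amounts (n = n₀ + Σ ν·ξ):
  G: 522.9 − 2(74.93) − 1(13.8) = 359.2
  H: 583.3 − 3(74.93) − 1(13.8) = 344.7
  D: 0 + 1(74.93) = 74.93
  E: 0 + 1(13.8) = 13.8

74.9 mol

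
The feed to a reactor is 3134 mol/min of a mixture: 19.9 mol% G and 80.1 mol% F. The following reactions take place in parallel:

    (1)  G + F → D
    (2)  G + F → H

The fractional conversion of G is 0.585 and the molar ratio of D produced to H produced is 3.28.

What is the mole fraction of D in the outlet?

0.101

Conversion of G: G consumed = 0.585 × 623.7 = 364.8 mol/min = 1ξ₁ + 1ξ₂.
Selectivity: 1ξ₁ / (1ξ₂) = 3.28 → ξ₁ = 3.28 ξ₂.
Substitute: (1·3.28 + 1) ξ₂ = 364.8 → ξ₂ = 85.24 mol/min, ξ₁ = 279.6 mol/min.
Outlet amounts (n = n₀ + Σ ν·ξ):
  G: 623.7 − 1(279.6) − 1(85.24) = 258.8
  F: 2510 − 1(279.6) − 1(85.24) = 2145
  D: 0 + 1(279.6) = 279.6
  H: 0 + 1(85.24) = 85.24
Total out = 2769 mol/min; y_D = 279.6 / 2769 = 0.101.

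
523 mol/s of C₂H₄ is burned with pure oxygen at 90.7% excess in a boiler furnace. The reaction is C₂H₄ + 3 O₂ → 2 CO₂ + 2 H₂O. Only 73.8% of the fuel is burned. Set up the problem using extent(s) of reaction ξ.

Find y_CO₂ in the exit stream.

Stoichiometric O₂ = 3 × 523 = 1569 mol/s; O₂ fed = 1569 × 1.907 = 2992 mol/s.
Fuel reacted = 0.738 × 523 → ξ = 386 mol/s.
Outlet (n = n₀ + ν ξ):
  C₂H₄: 523 − 1(386) = 137
  O₂: 2992 − 3(386) = 1834
  CO₂: 0 + 2(386) = 771.9
  H₂O: 0 + 2(386) = 771.9
Total out = 3515 mol/s; y_CO₂ = 771.9 / 3515 = 0.2196.

0.22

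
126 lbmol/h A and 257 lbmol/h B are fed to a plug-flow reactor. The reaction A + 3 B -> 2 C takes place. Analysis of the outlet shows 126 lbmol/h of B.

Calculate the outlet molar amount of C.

For B: n = n₀ − 3ξ → 126 = 257 − 3ξ, giving ξ = 43.67 lbmol/h.
Outlet amounts (n = n₀ + ν ξ):
  A: 126 − 1(43.67) = 82.33
  B: 257 − 3(43.67) = 126
  C: 0 + 2(43.67) = 87.33

87.3 lbmol/h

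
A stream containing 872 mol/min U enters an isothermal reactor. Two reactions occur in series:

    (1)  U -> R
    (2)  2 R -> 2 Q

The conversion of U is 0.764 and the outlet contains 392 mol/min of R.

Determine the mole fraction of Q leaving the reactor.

0.314

Conversion of U: U consumed = 1ξ₁ = 0.764 × 872 → ξ₁ = 666.2 mol/min.
R balance: n_R = 0 + 1ξ₁ − 2ξ₂ = 392 → ξ₂ = (1·666.2 − 392)/2 = 137.1 mol/min.
Outlet amounts (n = n₀ + Σ ν·ξ):
  U: 872 − 1(666.2) = 205.8
  R: 0 + 1(666.2) − 2(137.1) = 392
  Q: 0 + 2(137.1) = 274.2
Total out = 872 mol/min; y_Q = 274.2 / 872 = 0.3145.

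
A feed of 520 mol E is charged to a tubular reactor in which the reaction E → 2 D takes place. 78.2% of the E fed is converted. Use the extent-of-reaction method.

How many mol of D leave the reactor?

E reacted = 0.782 × 520 = 406.6 mol; ν_E = −1, so ξ = 406.6/1 = 406.6 mol.
Outlet amounts (n = n₀ + ν ξ):
  E: 520 − 1(406.6) = 113.4
  D: 0 + 2(406.6) = 813.3

813 mol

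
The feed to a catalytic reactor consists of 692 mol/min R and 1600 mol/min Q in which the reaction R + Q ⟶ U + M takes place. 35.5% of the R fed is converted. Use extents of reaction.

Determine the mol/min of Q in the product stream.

1350 mol/min

R reacted = 0.355 × 692 = 245.7 mol/min; ν_R = −1, so ξ = 245.7/1 = 245.7 mol/min.
Outlet amounts (n = n₀ + ν ξ):
  R: 692 − 1(245.7) = 446.3
  Q: 1600 − 1(245.7) = 1354
  U: 0 + 1(245.7) = 245.7
  M: 0 + 1(245.7) = 245.7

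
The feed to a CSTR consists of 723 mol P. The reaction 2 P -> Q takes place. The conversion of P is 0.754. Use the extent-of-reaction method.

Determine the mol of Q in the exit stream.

273 mol

P reacted = 0.754 × 723 = 545.1 mol; ν_P = −2, so ξ = 545.1/2 = 272.6 mol.
Outlet amounts (n = n₀ + ν ξ):
  P: 723 − 2(272.6) = 177.9
  Q: 0 + 1(272.6) = 272.6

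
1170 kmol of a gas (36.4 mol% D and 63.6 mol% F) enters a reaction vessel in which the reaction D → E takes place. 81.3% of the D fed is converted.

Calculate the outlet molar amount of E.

346 kmol

D reacted = 0.813 × 425.9 = 346.2 kmol; ν_D = −1, so ξ = 346.2/1 = 346.2 kmol.
Outlet amounts (n = n₀ + ν ξ):
  D: 425.9 − 1(346.2) = 79.64
  E: 0 + 1(346.2) = 346.2
  F: 744.1 (inert)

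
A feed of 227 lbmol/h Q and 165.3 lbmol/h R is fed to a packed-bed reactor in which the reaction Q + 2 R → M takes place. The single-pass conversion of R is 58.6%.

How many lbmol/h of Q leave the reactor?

R reacted = 0.586 × 165.3 = 96.87 lbmol/h; ν_R = −2, so ξ = 96.87/2 = 48.43 lbmol/h.
Outlet amounts (n = n₀ + ν ξ):
  Q: 227 − 1(48.43) = 178.6
  R: 165.3 − 2(48.43) = 68.43
  M: 0 + 1(48.43) = 48.43

179 lbmol/h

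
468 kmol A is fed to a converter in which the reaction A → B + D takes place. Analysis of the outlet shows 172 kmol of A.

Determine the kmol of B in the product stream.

For A: n = n₀ − 1ξ → 172 = 468 − 1ξ, giving ξ = 296 kmol.
Outlet amounts (n = n₀ + ν ξ):
  A: 468 − 1(296) = 172
  B: 0 + 1(296) = 296
  D: 0 + 1(296) = 296

296 kmol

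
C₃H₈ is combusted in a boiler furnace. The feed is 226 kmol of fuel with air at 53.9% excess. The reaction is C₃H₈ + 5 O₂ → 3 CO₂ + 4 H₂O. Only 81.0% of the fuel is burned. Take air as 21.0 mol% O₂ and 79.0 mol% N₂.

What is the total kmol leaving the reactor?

8690 kmol

Stoichiometric O₂ = 5 × 226 = 1130 kmol; O₂ fed = 1130 × 1.539 = 1739 kmol.
N₂ fed = 1739 × 79/21 = 6542 kmol.
Fuel reacted = 0.81 × 226 → ξ = 183.1 kmol.
Outlet (n = n₀ + ν ξ):
  C₃H₈: 226 − 1(183.1) = 42.94
  O₂: 1739 − 5(183.1) = 823.8
  N₂: 6542 (inert)
  CO₂: 0 + 3(183.1) = 549.2
  H₂O: 0 + 4(183.1) = 732.2
Total out = 42.94 + 823.8 + 6542 + 549.2 + 732.2 = 8690 kmol.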